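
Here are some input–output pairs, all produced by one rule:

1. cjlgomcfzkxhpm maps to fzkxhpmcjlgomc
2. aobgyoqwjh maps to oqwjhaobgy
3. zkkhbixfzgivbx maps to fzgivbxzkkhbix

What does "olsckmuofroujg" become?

ofroujgolsckmu

Looking at the pairs, the operation is to swap the front and back halves of the string.
Doing the same to "olsckmuofroujg": "ofroujgolsckmu".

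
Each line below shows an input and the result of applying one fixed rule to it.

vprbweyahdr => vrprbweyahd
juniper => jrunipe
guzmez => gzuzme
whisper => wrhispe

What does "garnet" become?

In each case the input is transformed by: swap the first and last characters, then move the last character to the front.
Working it through for "garnet": intermediate "tarneg", final "gtarne".

gtarne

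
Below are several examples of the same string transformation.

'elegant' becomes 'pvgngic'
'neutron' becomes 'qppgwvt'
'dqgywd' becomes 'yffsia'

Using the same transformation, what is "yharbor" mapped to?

qtajctd

In each case the input is transformed by: move the last 2 characters to the front (rotate right by 2), then shift every letter 2 places forward in the alphabet (wrapping around).
Working it through for "yharbor": intermediate "oryharb", final "qtajctd".
(Check on "dqgywd": → "wddqgy" → "yffsia" ✓)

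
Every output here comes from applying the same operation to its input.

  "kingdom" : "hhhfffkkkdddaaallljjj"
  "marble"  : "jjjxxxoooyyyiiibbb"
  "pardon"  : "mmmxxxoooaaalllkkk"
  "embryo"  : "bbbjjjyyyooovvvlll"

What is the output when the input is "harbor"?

eeexxxoooyyylllooo

What's happening: shift every letter 3 places backward in the alphabet (wrapping around), then repeat every character 3 times.
For "harbor", step one produces "exoylo"; step two turns that into "eeexxxoooyyylllooo".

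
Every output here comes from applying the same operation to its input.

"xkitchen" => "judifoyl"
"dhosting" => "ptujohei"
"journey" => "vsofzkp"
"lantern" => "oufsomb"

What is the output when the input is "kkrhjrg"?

sikshll

In each case the input is transformed by: move the first 2 characters to the end (rotate left by 2), then shift every letter 1 place forward in the alphabet (wrapping around).
Starting from "kkrhjrg": after the first operation, "rhjrgkk"; after the second, "sikshll".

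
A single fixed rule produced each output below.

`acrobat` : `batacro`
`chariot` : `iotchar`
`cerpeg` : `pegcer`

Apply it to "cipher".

hercip

Rule — move the last 3 characters to the front (rotate right by 3).
Doing the same to "cipher": "hercip".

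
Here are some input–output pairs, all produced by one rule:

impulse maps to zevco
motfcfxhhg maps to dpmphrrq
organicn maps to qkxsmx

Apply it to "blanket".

kxuod

The rule is to delete the first 2 characters, then shift every letter 10 places forward in the alphabet (wrapping around).
Applying that to "blanket" gives "kxuod".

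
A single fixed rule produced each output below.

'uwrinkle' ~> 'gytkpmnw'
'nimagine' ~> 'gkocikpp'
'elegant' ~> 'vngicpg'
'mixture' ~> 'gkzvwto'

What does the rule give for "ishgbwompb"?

The transformation: shift every letter 2 places forward in the alphabet (wrapping around), then swap the first and last characters.
On "ishgbwompb": the first step gives "kujidyqord", and the second then gives "dujidyqork".

dujidyqork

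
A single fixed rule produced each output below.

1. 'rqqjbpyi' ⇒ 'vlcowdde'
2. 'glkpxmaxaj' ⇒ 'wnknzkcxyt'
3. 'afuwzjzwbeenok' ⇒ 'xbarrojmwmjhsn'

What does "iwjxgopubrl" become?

The pattern: shift every letter 13 places forward in the alphabet (wrapping around) — i.e. ROT13, then reverse the string.
Applying both steps to "iwjxgopubrl": "vjwktbchoey", then "yeohcbtkwjv".

yeohcbtkwjv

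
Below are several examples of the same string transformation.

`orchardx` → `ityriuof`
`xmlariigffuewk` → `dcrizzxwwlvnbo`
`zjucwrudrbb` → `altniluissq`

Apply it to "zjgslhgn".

axjcyxeq

The transformation: shift every letter 9 places backward in the alphabet (wrapping around), then move the first character to the end.
Applying that to "zjgslhgn" gives "axjcyxeq".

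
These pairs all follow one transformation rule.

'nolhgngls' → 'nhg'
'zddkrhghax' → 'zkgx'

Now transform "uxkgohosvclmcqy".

ugocc

Rule — keep one character in every 3, starting at position 1 (positions 1st, 4th, 7th, ...).
Doing the same to "uxkgohosvclmcqy": "ugocc".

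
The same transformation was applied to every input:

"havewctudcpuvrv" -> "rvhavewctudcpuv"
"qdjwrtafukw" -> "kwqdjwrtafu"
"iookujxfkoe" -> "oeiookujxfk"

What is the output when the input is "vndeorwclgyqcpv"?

Rule — move the last 2 characters to the front (rotate right by 2).
For "vndeorwclgyqcpv" the result is "pvvndeorwclgyqc".

pvvndeorwclgyqc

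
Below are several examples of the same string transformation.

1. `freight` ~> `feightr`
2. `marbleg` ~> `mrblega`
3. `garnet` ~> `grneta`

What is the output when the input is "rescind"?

rscinde

The pattern: move the first character to the end, then swap the first and last characters.
Starting from "rescind": after the first operation, "escindr"; after the second, "rscinde".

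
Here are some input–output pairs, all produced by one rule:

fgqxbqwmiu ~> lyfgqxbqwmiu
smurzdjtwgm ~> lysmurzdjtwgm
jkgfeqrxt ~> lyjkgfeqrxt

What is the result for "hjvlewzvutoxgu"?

lyhjvlewzvutoxgu

The pattern: prepend "ly".
Doing the same to "hjvlewzvutoxgu": "lyhjvlewzvutoxgu".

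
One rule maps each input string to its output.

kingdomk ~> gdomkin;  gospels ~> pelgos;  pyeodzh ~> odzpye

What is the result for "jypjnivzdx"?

jnivzdjyp

The transformation: delete the last character, then move the first 3 characters to the end (rotate left by 3).
On "jypjnivzdx" that produces "jnivzdjyp".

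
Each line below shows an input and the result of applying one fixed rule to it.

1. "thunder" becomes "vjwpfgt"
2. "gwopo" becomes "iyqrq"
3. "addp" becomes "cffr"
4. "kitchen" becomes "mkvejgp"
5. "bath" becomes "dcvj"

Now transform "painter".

Each output is the input with this applied: shift every letter 2 places forward in the alphabet (wrapping around).
Applying that to "painter" gives "rckpvgt".

rckpvgt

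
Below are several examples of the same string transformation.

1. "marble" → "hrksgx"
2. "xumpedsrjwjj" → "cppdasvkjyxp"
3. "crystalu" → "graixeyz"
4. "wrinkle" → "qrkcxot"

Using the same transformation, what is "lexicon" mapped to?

Looking at the pairs, the operation is to move the last 3 characters to the front (rotate right by 3), then shift every letter 6 places forward in the alphabet (wrapping around).
Applying both steps to "lexicon": "conlexi", then "iutrkdo".

iutrkdo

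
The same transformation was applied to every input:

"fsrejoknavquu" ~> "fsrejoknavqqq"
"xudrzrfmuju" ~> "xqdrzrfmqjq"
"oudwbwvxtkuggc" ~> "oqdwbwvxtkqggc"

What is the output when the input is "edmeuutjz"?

edmeqqtjz

The rule is to replace every "u" with "q".
Doing the same to "edmeuutjz": "edmeqqtjz".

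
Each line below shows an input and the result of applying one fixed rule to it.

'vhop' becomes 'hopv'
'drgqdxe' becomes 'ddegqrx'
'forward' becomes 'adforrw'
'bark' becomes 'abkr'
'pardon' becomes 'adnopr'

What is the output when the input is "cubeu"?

What's happening: sort the characters into alphabetical order.
"cubeu" → "bceuu".

bceuu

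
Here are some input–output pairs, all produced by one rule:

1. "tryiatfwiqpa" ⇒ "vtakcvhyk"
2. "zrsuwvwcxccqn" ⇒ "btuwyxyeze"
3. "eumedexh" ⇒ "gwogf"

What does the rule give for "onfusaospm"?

qphwucq

In each case the input is transformed by: shift every letter 2 places forward in the alphabet (wrapping around), then delete the last 3 characters.
For "onfusaospm", step one produces "qphwucquro"; step two turns that into "qphwucq".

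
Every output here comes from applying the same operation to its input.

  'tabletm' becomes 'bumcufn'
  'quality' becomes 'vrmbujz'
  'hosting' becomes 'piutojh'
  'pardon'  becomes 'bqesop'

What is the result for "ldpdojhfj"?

The rule is to swap each adjacent pair of characters (1↔2, 3↔4, ...), then shift every letter 1 place forward in the alphabet (wrapping around).
"ldpdojhfj" → "dldpjofhj" → "emeqkpgik".
(Check on "tabletm": → "atlbtem" → "bumcufn" ✓)

emeqkpgik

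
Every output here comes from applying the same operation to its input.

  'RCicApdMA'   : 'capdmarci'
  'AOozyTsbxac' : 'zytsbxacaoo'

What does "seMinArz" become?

inarzsem

Each output is the input with this applied: move the first 3 characters to the end (rotate left by 3), then convert every letter to lowercase.
Working it through for "seMinArz": intermediate "inArzseM", final "inarzsem".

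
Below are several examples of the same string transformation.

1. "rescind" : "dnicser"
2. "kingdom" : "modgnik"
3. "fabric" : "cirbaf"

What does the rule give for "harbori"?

irobrah

Each output is the input with this applied: reverse the string.
Doing the same to "harbori": "irobrah".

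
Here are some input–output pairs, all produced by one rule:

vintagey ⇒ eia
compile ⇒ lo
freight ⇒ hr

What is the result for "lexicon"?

oe

The pattern: move the last 3 characters to the front (rotate right by 3), then keep one character in every 3, starting at position 2 (positions 2nd, 5th, 8th, ...).
Doing the same to "lexicon": "oe".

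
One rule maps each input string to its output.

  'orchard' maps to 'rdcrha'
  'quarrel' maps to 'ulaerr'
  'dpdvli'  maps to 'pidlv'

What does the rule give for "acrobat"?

ctraob

The transformation: delete the first character, then take characters alternately from the front and the back (1st, last, 2nd, 2nd-last, ...).
On "acrobat": the first step gives "crobat", and the second then gives "ctraob".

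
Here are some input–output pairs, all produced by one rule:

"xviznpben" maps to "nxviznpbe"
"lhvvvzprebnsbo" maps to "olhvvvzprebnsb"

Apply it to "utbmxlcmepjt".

The transformation: move the last character to the front.
Doing the same to "utbmxlcmepjt": "tutbmxlcmepj".

tutbmxlcmepj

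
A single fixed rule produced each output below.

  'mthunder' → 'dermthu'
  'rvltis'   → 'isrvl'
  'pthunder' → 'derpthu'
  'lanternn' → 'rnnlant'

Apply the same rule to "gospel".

In each case the input is transformed by: swap the front and back halves of the string, then delete the first character.
Applying that to "gospel" gives "elgos".
(Check on "rvltis": → "tisrvl" → "isrvl" ✓)

elgos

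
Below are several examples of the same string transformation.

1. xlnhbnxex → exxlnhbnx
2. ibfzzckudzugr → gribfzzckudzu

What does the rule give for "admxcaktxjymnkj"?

kjadmxcaktxjymn

Rule — move the last 2 characters to the front (rotate right by 2).
Doing the same to "admxcaktxjymnkj": "kjadmxcaktxjymn".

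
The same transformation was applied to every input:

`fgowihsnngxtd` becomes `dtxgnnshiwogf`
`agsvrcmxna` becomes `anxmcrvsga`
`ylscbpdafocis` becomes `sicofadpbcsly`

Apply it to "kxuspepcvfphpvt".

In each case the input is transformed by: reverse the string.
For "kxuspepcvfphpvt" the result is "tvphpfvcpepsuxk".

tvphpfvcpepsuxk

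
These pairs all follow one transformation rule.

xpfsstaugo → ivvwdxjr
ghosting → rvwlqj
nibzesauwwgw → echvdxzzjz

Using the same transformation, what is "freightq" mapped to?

hljkwt

The pattern: shift every letter 3 places forward in the alphabet (wrapping around), then delete the first 2 characters.
Starting from "freightq": after the first operation, "iuhljkwt"; after the second, "hljkwt".
(Check on "ghosting": → "jkrvwlqj" → "rvwlqj" ✓)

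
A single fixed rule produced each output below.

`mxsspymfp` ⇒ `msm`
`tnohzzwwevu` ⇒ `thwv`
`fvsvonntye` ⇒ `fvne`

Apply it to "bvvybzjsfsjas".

What's happening: keep one character in every 3, starting at position 1 (positions 1st, 4th, 7th, ...).
"bvvybzjsfsjas" → "byjss".

byjss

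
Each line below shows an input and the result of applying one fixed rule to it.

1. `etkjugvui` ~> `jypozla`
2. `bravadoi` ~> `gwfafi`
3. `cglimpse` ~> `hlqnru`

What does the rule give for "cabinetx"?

In each case the input is transformed by: delete the last 2 characters, then shift every letter 5 places forward in the alphabet (wrapping around).
"cabinetx" → "cabine" → "hfgnsj".
(Check on "cglimpse": → "cglimp" → "hlqnru" ✓)

hfgnsj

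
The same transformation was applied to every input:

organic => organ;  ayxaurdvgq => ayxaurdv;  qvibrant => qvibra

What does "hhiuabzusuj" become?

hhiuabzus

The rule is to delete the last 2 characters.
On "hhiuabzusuj" that produces "hhiuabzus".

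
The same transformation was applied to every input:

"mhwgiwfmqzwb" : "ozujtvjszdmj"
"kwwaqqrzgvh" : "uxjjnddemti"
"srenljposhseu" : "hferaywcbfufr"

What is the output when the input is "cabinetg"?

tpnovarg

The transformation: shift every letter 13 places forward in the alphabet (wrapping around) — i.e. ROT13, then move the last character to the front.
Applying that to "cabinetg" gives "tpnovarg".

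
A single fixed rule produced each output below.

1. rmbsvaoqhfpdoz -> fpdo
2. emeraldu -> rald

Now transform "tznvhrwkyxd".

In each case the input is transformed by: move the last character to the front, then keep only the last 4 characters.
Starting from "tznvhrwkyxd": after the first operation, "dtznvhrwkyx"; after the second, "wkyx".

wkyx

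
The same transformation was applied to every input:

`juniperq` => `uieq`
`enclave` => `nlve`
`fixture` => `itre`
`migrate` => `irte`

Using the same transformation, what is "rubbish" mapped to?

Each output is the input with this applied: swap each adjacent pair of characters (1↔2, 3↔4, ...), then keep every other character starting from the first (positions 1st, 3rd, 5th, ...).
Starting from "rubbish": after the first operation, "urbbsih"; after the second, "ubsh".

ubsh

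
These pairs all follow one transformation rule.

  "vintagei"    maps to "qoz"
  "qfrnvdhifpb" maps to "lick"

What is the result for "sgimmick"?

What's happening: keep one character in every 3, starting at position 1 (positions 1st, 4th, 7th, ...), then shift every letter 5 places backward in the alphabet (wrapping around).
On "sgimmick": the first step gives "smc", and the second then gives "nhx".

nhx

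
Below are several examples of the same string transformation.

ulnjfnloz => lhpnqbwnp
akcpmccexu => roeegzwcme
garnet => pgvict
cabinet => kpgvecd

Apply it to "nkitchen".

What's happening: shift every letter 2 places forward in the alphabet (wrapping around), then move the first 3 characters to the end (rotate left by 3).
For "nkitchen", step one produces "pmkvejgp"; step two turns that into "vejgppmk".

vejgppmk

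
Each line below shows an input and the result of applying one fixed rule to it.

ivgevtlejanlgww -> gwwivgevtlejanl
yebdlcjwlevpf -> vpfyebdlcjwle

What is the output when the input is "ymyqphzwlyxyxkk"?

xkkymyqphzwlyxy

What's happening: move the last 3 characters to the front (rotate right by 3).
So "ymyqphzwlyxyxkk" becomes "xkkymyqphzwlyxy".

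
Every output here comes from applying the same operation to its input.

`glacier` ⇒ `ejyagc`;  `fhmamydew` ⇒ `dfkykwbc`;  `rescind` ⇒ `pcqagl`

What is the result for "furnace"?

dsplya

The rule is to shift every letter 2 places backward in the alphabet (wrapping around), then delete the last character.
For "furnace" the result is "dsplya".
(Check on "fhmamydew": → "dfkykwbcu" → "dfkykwbc" ✓)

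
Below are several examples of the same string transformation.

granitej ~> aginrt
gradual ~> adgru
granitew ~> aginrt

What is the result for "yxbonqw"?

In each case the input is transformed by: delete the last 2 characters, then sort the characters into alphabetical order.
Applying both steps to "yxbonqw": "yxbon", then "bnoxy".
(Check on "granitew": → "granit" → "aginrt" ✓)

bnoxy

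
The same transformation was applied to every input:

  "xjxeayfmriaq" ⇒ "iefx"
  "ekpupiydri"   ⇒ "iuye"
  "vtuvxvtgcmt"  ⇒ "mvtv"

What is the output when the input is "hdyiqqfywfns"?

Rule — keep one character in every 3, starting at position 1 (positions 1st, 4th, 7th, ...), then swap the first and last characters.
Applying that to "hdyiqqfywfns" gives "fifh".

fifh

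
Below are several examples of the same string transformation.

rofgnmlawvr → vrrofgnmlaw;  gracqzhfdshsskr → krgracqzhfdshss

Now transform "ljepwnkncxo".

xoljepwnknc

The transformation: move the last 2 characters to the front (rotate right by 2).
So "ljepwnkncxo" becomes "xoljepwnknc".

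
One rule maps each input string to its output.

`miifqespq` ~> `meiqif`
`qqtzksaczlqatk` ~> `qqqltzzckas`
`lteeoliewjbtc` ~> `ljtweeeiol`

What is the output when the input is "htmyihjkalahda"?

hatlmaykijh

The pattern: delete the last 3 characters, then take characters alternately from the front and the back (1st, last, 2nd, 2nd-last, ...).
On "htmyihjkalahda": the first step gives "htmyihjkala", and the second then gives "hatlmaykijh".
(Check on "lteeoliewjbtc": → "lteeoliewj" → "ljtweeeiol" ✓)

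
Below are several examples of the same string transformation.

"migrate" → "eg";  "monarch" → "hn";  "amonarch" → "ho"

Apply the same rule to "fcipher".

The pattern: move the last 3 characters to the front (rotate right by 3), then keep one character in every 3, starting at position 3 (positions 3rd, 6th, 9th, ...).
Starting from "fcipher": after the first operation, "herfcip"; after the second, "ri".

ri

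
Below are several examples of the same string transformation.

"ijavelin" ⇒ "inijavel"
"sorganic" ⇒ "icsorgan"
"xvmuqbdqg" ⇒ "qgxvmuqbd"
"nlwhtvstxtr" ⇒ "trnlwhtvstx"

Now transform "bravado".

The pattern: move the last 2 characters to the front (rotate right by 2).
Doing the same to "bravado": "dobrava".

dobrava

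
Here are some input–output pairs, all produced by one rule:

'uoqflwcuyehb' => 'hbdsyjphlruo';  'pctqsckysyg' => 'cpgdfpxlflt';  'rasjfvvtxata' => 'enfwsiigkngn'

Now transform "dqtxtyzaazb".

The rule is to shift every letter 13 places forward in the alphabet (wrapping around) — i.e. ROT13.
Doing the same to "dqtxtyzaazb": "qdgkglmnnmo".

qdgkglmnnmo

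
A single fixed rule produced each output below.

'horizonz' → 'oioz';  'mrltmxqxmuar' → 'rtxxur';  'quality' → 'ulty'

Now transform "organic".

What's happening: swap each adjacent pair of characters (1↔2, 3↔4, ...), then keep every other character starting from the first (positions 1st, 3rd, 5th, ...).
For "organic" the result is "raic".

raic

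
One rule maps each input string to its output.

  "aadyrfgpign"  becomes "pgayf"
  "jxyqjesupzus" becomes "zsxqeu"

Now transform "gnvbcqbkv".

qknb

The pattern: keep every other character starting from the second (positions 2nd, 4th, 6th, ...), then move the last 2 characters to the front (rotate right by 2).
Applying both steps to "gnvbcqbkv": "nbqk", then "qknb".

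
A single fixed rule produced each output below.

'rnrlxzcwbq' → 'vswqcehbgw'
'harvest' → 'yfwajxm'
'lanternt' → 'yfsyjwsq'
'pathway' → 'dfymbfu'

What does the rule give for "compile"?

jtrunqh

What's happening: swap the first and last characters, then shift every letter 5 places forward in the alphabet (wrapping around).
Starting from "compile": after the first operation, "eompilc"; after the second, "jtrunqh".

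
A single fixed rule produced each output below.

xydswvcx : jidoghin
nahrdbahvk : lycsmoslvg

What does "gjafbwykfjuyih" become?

Each output is the input with this applied: swap each adjacent pair of characters (1↔2, 3↔4, ...), then shift every letter 11 places forward in the alphabet (wrapping around).
Applying both steps to "gjafbwykfjuyih": "jgfawbkyjfyuhi", then "urqlhmvjuqjfst".

urqlhmvjuqjfst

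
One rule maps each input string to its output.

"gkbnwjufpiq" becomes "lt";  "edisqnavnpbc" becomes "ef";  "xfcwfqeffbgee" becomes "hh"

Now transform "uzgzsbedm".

gp

In each case the input is transformed by: shift every letter 3 places forward in the alphabet (wrapping around), then keep only the last 2 characters.
"uzgzsbedm" → "xcjcvehgp" → "gp".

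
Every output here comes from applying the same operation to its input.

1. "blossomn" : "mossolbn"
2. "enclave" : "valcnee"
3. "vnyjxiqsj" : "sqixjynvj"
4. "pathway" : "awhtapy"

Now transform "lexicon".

ocixeln

Rule — move the last character to the front, then reverse the string.
Applying both steps to "lexicon": "nlexico", then "ocixeln".
(Check on "enclave": → "eenclav" → "valcnee" ✓)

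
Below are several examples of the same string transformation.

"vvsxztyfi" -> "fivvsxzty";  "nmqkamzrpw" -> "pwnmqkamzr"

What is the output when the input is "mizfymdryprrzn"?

The transformation: move the last 2 characters to the front (rotate right by 2).
On "mizfymdryprrzn" that produces "znmizfymdryprr".

znmizfymdryprr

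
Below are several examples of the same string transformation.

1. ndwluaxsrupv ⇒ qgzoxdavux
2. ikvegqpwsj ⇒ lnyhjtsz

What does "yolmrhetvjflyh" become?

Each output is the input with this applied: shift every letter 3 places forward in the alphabet (wrapping around), then delete the last 2 characters.
On "yolmrhetvjflyh": the first step gives "bropukhwymiobk", and the second then gives "bropukhwymio".

bropukhwymio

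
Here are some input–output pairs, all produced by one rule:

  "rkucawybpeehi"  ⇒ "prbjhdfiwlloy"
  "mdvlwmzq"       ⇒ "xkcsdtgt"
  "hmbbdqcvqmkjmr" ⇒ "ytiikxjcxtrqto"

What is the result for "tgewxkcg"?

nnlderja

Each output is the input with this applied: swap the first and last characters, then shift every letter 7 places forward in the alphabet (wrapping around).
On "tgewxkcg" that produces "nnlderja".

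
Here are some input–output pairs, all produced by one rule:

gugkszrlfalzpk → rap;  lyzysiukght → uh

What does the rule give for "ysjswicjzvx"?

Rule — keep one character in every 3, starting at position 1 (positions 1st, 4th, 7th, ...), then delete the first 2 characters.
On "ysjswicjzvx": the first step gives "yscv", and the second then gives "cv".
(Check on "gugkszrlfalzpk": → "gkrap" → "rap" ✓)

cv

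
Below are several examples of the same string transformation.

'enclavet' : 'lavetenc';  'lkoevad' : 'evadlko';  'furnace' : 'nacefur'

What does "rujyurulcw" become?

Looking at the pairs, the operation is to move the first 3 characters to the end (rotate left by 3).
Applying that to "rujyurulcw" gives "yurulcwruj".

yurulcwruj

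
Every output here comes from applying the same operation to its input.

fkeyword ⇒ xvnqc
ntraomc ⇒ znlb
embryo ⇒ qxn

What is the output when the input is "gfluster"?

trsdq

Each output is the input with this applied: shift every letter 1 place backward in the alphabet (wrapping around), then delete the first 3 characters.
Starting from "gfluster": after the first operation, "fektrsdq"; after the second, "trsdq".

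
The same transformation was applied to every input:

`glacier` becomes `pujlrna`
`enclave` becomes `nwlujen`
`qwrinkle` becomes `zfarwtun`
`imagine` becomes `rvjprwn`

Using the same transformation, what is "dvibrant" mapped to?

The pattern: shift every letter 9 places forward in the alphabet (wrapping around).
So "dvibrant" becomes "merkajwc".

merkajwc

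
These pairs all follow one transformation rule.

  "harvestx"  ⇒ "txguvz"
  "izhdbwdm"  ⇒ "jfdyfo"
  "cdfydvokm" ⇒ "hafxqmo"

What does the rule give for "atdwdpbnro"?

Each output is the input with this applied: shift every letter 2 places forward in the alphabet (wrapping around), then delete the first 2 characters.
Doing the same to "atdwdpbnro": "fyfrdptq".

fyfrdptq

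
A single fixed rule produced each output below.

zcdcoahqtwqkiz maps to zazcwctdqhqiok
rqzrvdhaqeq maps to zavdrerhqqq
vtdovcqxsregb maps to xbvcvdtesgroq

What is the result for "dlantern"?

In each case the input is transformed by: sort the characters into reverse alphabetical order, then take characters alternately from the front and the back (1st, last, 2nd, 2nd-last, ...).
Doing the same to "dlantern": "tardnenl".

tardnenl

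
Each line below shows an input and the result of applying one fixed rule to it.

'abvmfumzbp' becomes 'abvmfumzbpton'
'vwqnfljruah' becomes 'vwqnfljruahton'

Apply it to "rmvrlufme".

In each case the input is transformed by: append "ton".
So "rmvrlufme" becomes "rmvrlufmeton".

rmvrlufmeton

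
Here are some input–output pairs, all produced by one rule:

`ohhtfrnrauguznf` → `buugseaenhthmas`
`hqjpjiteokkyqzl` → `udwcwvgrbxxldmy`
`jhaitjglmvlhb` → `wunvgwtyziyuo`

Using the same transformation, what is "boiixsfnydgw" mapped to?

The transformation: shift every letter 13 places forward in the alphabet (wrapping around) — i.e. ROT13.
Applying that to "boiixsfnydgw" gives "obvvkfsalqtj".

obvvkfsalqtj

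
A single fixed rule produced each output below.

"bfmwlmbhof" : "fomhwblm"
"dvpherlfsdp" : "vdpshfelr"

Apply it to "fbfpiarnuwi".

The transformation: take characters alternately from the front and the back (1st, last, 2nd, 2nd-last, ...), then delete the first 2 characters.
For "fbfpiarnuwi", step one produces "fibwfupnira"; step two turns that into "bwfupnira".

bwfupnira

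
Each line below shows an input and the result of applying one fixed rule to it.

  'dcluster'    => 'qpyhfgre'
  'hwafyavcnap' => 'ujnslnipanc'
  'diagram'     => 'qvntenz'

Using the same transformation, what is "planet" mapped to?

The rule is to shift every letter 13 places forward in the alphabet (wrapping around) — i.e. ROT13.
On "planet" that produces "cynarg".

cynarg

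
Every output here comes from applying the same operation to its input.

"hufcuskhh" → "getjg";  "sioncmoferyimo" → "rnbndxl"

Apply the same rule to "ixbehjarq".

hagzp

What's happening: keep every other character starting from the first (positions 1st, 3rd, 5th, ...), then shift every letter 1 place backward in the alphabet (wrapping around).
"ixbehjarq" → "ibhaq" → "hagzp".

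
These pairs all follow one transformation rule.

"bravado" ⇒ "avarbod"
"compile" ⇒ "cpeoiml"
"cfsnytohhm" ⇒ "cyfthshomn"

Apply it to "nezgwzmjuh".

Looking at the pairs, the operation is to sort the characters into alphabetical order, then take characters alternately from the front and the back (1st, last, 2nd, 2nd-last, ...).
Applying both steps to "nezgwzmjuh": "eghjmnuwzz", then "ezgzhwjumn".

ezgzhwjumn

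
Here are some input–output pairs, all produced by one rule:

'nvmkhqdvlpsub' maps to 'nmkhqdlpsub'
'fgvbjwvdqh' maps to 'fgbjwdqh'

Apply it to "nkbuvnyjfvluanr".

nkbunyjfluanr

What's happening: remove every "v".
So "nkbuvnyjfvluanr" becomes "nkbunyjfluanr".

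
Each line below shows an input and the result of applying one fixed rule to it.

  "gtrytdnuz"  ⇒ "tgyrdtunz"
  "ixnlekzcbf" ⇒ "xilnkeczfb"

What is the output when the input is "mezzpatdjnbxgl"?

emzzapdtnjxblg

The transformation: swap each adjacent pair of characters (1↔2, 3↔4, ...).
"mezzpatdjnbxgl" → "emzzapdtnjxblg".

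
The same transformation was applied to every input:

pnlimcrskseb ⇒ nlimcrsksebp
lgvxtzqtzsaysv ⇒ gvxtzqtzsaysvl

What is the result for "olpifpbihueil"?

The transformation: move the first character to the end.
So "olpifpbihueil" becomes "lpifpbihueilo".

lpifpbihueilo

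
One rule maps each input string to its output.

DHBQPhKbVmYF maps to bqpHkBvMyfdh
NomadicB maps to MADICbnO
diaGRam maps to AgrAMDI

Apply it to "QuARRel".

The rule is to move the first 2 characters to the end (rotate left by 2), then flip the case of every letter.
Starting from "QuARRel": after the first operation, "ARRelQu"; after the second, "arrELqU".

arrELqU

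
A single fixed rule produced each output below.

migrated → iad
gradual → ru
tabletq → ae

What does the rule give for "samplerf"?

The rule is to keep one character in every 3, starting at position 2 (positions 2nd, 5th, 8th, ...).
Doing the same to "samplerf": "alf".

alf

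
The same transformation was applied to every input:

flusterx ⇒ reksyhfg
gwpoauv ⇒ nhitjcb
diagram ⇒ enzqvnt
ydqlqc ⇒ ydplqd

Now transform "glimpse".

cfrtyvz

The pattern: shift every letter 13 places forward in the alphabet (wrapping around) — i.e. ROT13, then move the last 3 characters to the front (rotate right by 3).
Starting from "glimpse": after the first operation, "tyvzcfr"; after the second, "cfrtyvz".
(Check on "ydqlqc": → "lqdydp" → "ydplqd" ✓)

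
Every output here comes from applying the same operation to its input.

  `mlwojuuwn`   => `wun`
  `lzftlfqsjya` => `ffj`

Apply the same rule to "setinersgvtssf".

tegs

Each output is the input with this applied: keep one character in every 3, starting at position 3 (positions 3rd, 6th, 9th, ...).
So "setinersgvtssf" becomes "tegs".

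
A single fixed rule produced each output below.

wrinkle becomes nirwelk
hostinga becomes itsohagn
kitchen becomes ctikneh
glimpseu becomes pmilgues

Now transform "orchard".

What's happening: move the last 3 characters to the front (rotate right by 3), then reverse the string.
On "orchard": the first step gives "ardorch", and the second then gives "hcrodra".

hcrodra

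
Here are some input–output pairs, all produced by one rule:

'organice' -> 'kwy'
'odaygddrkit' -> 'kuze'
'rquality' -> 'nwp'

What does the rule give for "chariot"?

ynp

The pattern: shift every letter 4 places backward in the alphabet (wrapping around), then keep one character in every 3, starting at position 1 (positions 1st, 4th, 7th, ...).
"chariot" → "ynp".
(Check on "odaygddrkit": → "kzwuczzngep" → "kuze" ✓)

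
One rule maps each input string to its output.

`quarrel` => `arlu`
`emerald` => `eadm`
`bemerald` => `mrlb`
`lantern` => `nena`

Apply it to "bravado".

Looking at the pairs, the operation is to move the first 2 characters to the end (rotate left by 2), then keep every other character starting from the first (positions 1st, 3rd, 5th, ...).
Working it through for "bravado": intermediate "avadobr", final "aaor".

aaor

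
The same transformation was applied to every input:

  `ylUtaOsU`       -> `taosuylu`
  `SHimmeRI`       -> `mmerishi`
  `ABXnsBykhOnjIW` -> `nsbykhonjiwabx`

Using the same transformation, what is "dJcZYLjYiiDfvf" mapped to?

The rule is to move the first 3 characters to the end (rotate left by 3), then convert every letter to lowercase.
"dJcZYLjYiiDfvf" → "zyljyiidfvfdjc".

zyljyiidfvfdjc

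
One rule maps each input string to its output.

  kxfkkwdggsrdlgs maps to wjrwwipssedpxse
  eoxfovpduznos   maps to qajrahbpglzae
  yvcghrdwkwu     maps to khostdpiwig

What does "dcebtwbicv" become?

poqnfinuoh

What's happening: shift every letter 12 places forward in the alphabet (wrapping around).
So "dcebtwbicv" becomes "poqnfinuoh".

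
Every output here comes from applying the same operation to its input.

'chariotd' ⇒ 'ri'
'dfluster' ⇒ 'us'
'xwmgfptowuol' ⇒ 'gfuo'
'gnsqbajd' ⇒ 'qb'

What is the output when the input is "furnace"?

na

The pattern: swap each adjacent pair of characters (1↔2, 3↔4, ...), then keep one character in every 3, starting at position 3 (positions 3rd, 6th, 9th, ...).
Applying both steps to "furnace": "ufnrcae", then "na".
(Check on "gnsqbajd": → "ngqsabdj" → "qb" ✓)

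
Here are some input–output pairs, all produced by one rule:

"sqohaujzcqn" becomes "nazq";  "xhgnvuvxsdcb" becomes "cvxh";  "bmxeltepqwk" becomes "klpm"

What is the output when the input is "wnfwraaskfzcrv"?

vrszn

The pattern: keep one character in every 3, starting at position 2 (positions 2nd, 5th, 8th, ...), then swap the first and last characters.
On "wnfwraaskfzcrv": the first step gives "nrszv", and the second then gives "vrszn".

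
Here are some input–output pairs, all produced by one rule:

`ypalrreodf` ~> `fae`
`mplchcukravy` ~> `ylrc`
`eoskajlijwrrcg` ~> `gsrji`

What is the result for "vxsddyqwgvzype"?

Rule — take characters alternately from the front and the back (1st, last, 2nd, 2nd-last, ...), then keep one character in every 3, starting at position 2 (positions 2nd, 5th, 8th, ...).
Working it through for "vxsddyqwgvzype": intermediate "vexpsydzdvygqw", final "eszyw".

eszyw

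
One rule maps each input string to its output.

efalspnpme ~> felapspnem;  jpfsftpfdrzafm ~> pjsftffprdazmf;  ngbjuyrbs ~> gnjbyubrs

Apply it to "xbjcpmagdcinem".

The pattern: swap each adjacent pair of characters (1↔2, 3↔4, ...).
"xbjcpmagdcinem" → "bxcjmpgacdnime".

bxcjmpgacdnime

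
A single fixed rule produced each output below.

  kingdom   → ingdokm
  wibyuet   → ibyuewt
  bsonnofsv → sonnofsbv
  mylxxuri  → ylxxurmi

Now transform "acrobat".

Each output is the input with this applied: swap the first and last characters, then move the first character to the end.
"acrobat" → "tcrobaa" → "crobaat".

crobaat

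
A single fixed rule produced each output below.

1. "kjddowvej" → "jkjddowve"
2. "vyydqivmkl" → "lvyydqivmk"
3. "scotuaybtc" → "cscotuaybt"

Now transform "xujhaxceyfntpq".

qxujhaxceyfntp

The transformation: move the last character to the front.
For "xujhaxceyfntpq" the result is "qxujhaxceyfntp".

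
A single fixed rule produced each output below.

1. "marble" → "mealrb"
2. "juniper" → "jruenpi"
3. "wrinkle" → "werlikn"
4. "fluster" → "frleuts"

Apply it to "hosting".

The transformation: take characters alternately from the front and the back (1st, last, 2nd, 2nd-last, ...).
For "hosting" the result is "hgonsit".

hgonsit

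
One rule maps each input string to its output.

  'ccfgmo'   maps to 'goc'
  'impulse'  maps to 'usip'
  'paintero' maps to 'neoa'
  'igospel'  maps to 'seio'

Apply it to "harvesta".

vsaa

The transformation: move the first 3 characters to the end (rotate left by 3), then keep every other character starting from the first (positions 1st, 3rd, 5th, ...).
For "harvesta" the result is "vsaa".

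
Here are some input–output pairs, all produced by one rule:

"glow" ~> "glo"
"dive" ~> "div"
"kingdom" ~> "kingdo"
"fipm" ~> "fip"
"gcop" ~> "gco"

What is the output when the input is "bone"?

In each case the input is transformed by: delete the last character.
So "bone" becomes "bon".

bon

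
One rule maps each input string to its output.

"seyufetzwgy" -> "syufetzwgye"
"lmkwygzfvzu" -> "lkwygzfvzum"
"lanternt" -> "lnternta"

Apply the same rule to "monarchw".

mnarchwo

The transformation: move the first character to the end, then swap the first and last characters.
"monarchw" → "onarchwm" → "mnarchwo".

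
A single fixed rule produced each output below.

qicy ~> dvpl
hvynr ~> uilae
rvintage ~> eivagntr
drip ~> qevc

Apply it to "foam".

sbnz

Rule — shift every letter 13 places forward in the alphabet (wrapping around) — i.e. ROT13.
Applying that to "foam" gives "sbnz".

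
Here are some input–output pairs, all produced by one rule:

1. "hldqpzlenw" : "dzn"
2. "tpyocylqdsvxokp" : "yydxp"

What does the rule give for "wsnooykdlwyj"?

The pattern: keep one character in every 3, starting at position 3 (positions 3rd, 6th, 9th, ...).
So "wsnooykdlwyj" becomes "nylj".

nylj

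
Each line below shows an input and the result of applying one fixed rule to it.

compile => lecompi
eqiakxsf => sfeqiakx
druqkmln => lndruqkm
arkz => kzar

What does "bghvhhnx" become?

The transformation: move the last 2 characters to the front (rotate right by 2).
"bghvhhnx" → "nxbghvhh".

nxbghvhh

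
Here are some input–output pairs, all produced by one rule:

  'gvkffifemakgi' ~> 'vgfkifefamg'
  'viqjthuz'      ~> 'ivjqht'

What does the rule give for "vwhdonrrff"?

The transformation: swap each adjacent pair of characters (1↔2, 3↔4, ...), then delete the last 2 characters.
Applying both steps to "vwhdonrrff": "wvdhnorrff", then "wvdhnorr".

wvdhnorr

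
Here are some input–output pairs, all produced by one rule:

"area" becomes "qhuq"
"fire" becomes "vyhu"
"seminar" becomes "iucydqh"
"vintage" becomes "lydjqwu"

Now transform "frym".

vhoc

Rule — shift every letter 10 places backward in the alphabet (wrapping around).
Doing the same to "frym": "vhoc".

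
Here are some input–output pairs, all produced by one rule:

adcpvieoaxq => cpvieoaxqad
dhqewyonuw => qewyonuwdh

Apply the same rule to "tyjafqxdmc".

jafqxdmcty

The transformation: move the first 2 characters to the end (rotate left by 2).
"tyjafqxdmc" → "jafqxdmcty".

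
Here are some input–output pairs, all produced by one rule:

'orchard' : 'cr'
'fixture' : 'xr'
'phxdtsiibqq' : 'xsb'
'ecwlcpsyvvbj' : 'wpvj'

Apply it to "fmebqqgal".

The rule is to keep one character in every 3, starting at position 3 (positions 3rd, 6th, 9th, ...).
Doing the same to "fmebqqgal": "eql".

eql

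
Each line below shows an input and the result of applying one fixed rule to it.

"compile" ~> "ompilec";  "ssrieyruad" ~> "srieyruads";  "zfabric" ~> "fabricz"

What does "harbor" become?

arborh

Looking at the pairs, the operation is to move the first character to the end.
For "harbor" the result is "arborh".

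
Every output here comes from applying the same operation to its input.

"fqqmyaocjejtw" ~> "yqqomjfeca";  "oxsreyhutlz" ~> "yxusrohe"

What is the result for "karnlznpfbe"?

zrpnnlka

The transformation: delete the last 3 characters, then sort the characters into reverse alphabetical order.
Doing the same to "karnlznpfbe": "zrpnnlka".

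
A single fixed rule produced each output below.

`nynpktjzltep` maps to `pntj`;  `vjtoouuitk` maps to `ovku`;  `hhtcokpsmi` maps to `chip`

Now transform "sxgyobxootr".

What's happening: keep one character in every 3, starting at position 1 (positions 1st, 4th, 7th, ...), then swap each adjacent pair of characters (1↔2, 3↔4, ...).
Starting from "sxgyobxootr": after the first operation, "syxt"; after the second, "ystx".
(Check on "nynpktjzltep": → "npjt" → "pntj" ✓)

ystx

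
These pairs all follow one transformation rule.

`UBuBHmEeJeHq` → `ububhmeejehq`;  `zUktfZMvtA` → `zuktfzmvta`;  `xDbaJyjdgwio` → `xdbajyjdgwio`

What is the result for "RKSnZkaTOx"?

Each output is the input with this applied: convert every letter to lowercase.
Applying that to "RKSnZkaTOx" gives "rksnzkatox".

rksnzkatox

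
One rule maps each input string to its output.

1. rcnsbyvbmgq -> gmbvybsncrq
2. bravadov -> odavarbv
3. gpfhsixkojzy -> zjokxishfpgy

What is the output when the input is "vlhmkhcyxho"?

The pattern: reverse the string, then move the first character to the end.
Applying both steps to "vlhmkhcyxho": "ohxychkmhlv", then "hxychkmhlvo".

hxychkmhlvo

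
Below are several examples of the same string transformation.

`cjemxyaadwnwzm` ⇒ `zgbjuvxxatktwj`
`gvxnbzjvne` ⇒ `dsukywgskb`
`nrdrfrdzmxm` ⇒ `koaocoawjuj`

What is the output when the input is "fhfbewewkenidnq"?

The rule is to shift every letter 3 places backward in the alphabet (wrapping around).
So "fhfbewewkenidnq" becomes "cecybtbthbkfakn".

cecybtbthbkfakn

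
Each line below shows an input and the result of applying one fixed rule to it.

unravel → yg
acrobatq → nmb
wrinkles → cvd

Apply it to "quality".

ft

Rule — shift every letter 11 places forward in the alphabet (wrapping around), then keep one character in every 3, starting at position 2 (positions 2nd, 5th, 8th, ...).
Starting from "quality": after the first operation, "bflwtej"; after the second, "ft".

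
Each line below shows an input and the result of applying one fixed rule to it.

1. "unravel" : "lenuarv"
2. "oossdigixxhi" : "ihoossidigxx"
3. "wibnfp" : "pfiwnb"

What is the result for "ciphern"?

nrichpe

The rule is to move the last 2 characters to the front (rotate right by 2), then swap each adjacent pair of characters (1↔2, 3↔4, ...).
"ciphern" → "rnciphe" → "nrichpe".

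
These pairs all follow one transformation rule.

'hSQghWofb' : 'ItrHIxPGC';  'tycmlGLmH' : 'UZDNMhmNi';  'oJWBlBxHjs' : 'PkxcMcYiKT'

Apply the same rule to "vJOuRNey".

WkpVsoFZ

Each output is the input with this applied: flip the case of every letter, then shift every letter 1 place forward in the alphabet (wrapping around).
On "vJOuRNey": the first step gives "VjoUrnEY", and the second then gives "WkpVsoFZ".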